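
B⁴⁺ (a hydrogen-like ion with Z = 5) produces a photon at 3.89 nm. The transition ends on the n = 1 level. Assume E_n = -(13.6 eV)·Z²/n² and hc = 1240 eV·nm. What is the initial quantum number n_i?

n_i = 4

The photon energy is ΔE = hc/λ = 1240 / 3.89 = 318.8 eV.
With Z = 5, ΔE = 340.0 × (1/n_f² − 1/n_i²), so 1/n_f² − 1/n_i² = 0.9375.
With n_f = 1: 1/n_i² = 1/1 − 0.9375 = 0.06245, so n_i ≈ 4.00.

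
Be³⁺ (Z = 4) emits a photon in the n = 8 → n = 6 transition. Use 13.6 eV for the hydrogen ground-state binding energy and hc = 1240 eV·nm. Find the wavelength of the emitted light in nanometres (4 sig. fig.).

For Z = 4 the level energies scale as Z², so the effective Rydberg energy is 13.6 × 16 = 217.6 eV.
ΔE = 217.6 × (1/6² − 1/8²) = 217.6 × 0.01215 = 2.644 eV.
λ = hc/ΔE = 1240 / 2.644 = 468.9 nm.

468.9 nm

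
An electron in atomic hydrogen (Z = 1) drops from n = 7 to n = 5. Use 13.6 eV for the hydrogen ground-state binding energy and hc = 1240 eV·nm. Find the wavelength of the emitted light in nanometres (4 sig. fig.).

ΔE = 13.60 × (1/5² − 1/7²) = 13.60 × 0.01959 = 0.2664 eV.
λ = hc/ΔE = 1240 / 0.2664 = 4654 nm.

4654 nm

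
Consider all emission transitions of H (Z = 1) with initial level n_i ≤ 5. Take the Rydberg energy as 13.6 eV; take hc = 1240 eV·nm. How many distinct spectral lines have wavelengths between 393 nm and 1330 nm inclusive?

Enumerate all n_i → n_f pairs with 1 ≤ n_f < n_i ≤ 5 and compute λ = 1240 / [13.6·1·(1/n_f² − 1/n_i²)].
Lines falling in [393, 1330] nm: 5→2 (434.2 nm), 4→2 (486.3 nm), 3→2 (656.5 nm), 5→3 (1282 nm).

4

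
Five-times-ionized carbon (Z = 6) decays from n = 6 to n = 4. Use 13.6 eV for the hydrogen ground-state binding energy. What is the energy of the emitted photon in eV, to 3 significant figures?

17.0 eV

The Bohr energies scale as Z², so for Z = 6: E_n = −489.6/n² eV.
E_6 = −489.6/36 = −13.60 eV and E_4 = −489.6/16 = −30.60 eV.
The photon energy is |E_6 − E_4| = 17.0 eV.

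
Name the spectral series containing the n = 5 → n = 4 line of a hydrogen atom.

The series is set by the lower level: n_f = 4 is the Brackett series.

Brackett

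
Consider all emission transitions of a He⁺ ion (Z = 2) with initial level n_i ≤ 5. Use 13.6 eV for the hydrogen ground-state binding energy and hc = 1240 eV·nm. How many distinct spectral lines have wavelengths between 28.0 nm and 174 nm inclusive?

4

Enumerate all n_i → n_f pairs with 1 ≤ n_f < n_i ≤ 5 and compute λ = 1240 / [13.6·4·(1/n_f² − 1/n_i²)].
Lines falling in [28.0, 174] nm: 2→1 (30.39 nm), 5→2 (108.5 nm), 4→2 (121.6 nm), 3→2 (164.1 nm).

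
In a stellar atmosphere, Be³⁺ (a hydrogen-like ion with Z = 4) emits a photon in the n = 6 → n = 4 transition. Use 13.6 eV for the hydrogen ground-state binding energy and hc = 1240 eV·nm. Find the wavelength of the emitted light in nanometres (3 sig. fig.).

164 nm

For Z = 4 the level energies scale as Z², so the effective Rydberg energy is 13.6 × 16 = 217.6 eV.
ΔE = 217.6 × (1/4² − 1/6²) = 217.6 × 0.03472 = 7.556 eV.
λ = hc/ΔE = 1240 / 7.556 = 164 nm.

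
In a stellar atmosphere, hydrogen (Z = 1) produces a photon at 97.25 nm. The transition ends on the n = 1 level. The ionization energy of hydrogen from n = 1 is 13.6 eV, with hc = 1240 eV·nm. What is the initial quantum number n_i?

n_i = 4

The photon energy is ΔE = hc/λ = 1240 / 97.25 = 12.75 eV.
With Z = 1, ΔE = 13.60 × (1/n_f² − 1/n_i²), so 1/n_f² − 1/n_i² = 0.9375.
With n_f = 1: 1/n_i² = 1/1 − 0.9375 = 0.06245, so n_i ≈ 4.00.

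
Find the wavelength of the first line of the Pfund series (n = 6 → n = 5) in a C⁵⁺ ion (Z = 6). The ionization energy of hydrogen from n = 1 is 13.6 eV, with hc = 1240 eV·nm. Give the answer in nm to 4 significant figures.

The Pfund series terminates on n_f = 5; the first line has n_i = 5+1 = 6.
ΔE = 489.6 × (1/5² − 1/6²) = 5.984 eV.
λ = 1240 / 5.984 = 207.2 nm.

207.2 nm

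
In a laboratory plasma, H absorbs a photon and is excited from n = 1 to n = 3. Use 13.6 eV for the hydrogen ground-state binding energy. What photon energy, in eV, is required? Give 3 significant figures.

E_3 = −13.60/9 = −1.511 eV and E_1 = −13.60/1 = −13.60 eV.
The photon energy is |E_3 − E_1| = 12.1 eV.

12.1 eV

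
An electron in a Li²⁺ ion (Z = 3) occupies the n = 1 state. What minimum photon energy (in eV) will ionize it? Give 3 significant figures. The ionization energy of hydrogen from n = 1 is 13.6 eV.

122 eV

E_n = −13.6 Z²/n² = −122.4/n² eV for Z = 3.
E_1 = −122.4/1 = −122 eV, so ionization (to E = 0) requires 122 eV.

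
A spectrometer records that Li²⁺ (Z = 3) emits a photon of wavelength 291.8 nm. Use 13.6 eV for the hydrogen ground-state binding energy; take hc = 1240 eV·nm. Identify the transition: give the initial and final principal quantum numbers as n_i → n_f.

n_i = 6, n_f = 4

The photon energy is ΔE = hc/λ = 1240 / 291.8 = 4.249 eV.
With Z = 3, ΔE = 122.4 × (1/n_f² − 1/n_i²), so 1/n_f² − 1/n_i² = 0.03472.
Trying n_f = 4 gives 1/n_i² = 0.02778, i.e. n_i ≈ 6; this pair matches.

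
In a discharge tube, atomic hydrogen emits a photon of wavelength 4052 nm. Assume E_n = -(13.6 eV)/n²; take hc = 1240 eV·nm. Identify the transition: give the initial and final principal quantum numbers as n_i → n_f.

The photon energy is ΔE = hc/λ = 1240 / 4052 = 0.3060 eV.
With Z = 1, ΔE = 13.60 × (1/n_f² − 1/n_i²), so 1/n_f² − 1/n_i² = 0.02250.
Trying n_f = 4 gives 1/n_i² = 0.04000, i.e. n_i ≈ 5; this pair matches.

n_i = 5, n_f = 4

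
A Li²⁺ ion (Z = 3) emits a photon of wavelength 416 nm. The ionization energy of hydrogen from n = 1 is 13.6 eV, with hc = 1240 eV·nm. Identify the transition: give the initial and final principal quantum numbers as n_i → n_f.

The photon energy is ΔE = hc/λ = 1240 / 416 = 2.981 eV.
With Z = 3, ΔE = 122.4 × (1/n_f² − 1/n_i²), so 1/n_f² − 1/n_i² = 0.02435.
Trying n_f = 5 gives 1/n_i² = 0.01565, i.e. n_i ≈ 8; this pair matches.

n_i = 8, n_f = 5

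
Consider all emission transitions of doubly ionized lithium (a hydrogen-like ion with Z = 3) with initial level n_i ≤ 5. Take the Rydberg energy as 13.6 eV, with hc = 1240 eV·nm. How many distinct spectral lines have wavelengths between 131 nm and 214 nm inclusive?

2

Enumerate all n_i → n_f pairs with 1 ≤ n_f < n_i ≤ 5 and compute λ = 1240 / [13.6·9·(1/n_f² − 1/n_i²)].
Lines falling in [131, 214] nm: 5→3 (142.5 nm), 4→3 (208.4 nm).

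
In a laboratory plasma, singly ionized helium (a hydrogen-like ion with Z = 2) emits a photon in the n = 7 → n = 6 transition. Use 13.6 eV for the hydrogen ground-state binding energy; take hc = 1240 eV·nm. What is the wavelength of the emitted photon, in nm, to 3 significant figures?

For Z = 2 the level energies scale as Z², so the effective Rydberg energy is 13.6 × 4 = 54.40 eV.
ΔE = 54.40 × (1/6² − 1/7²) = 54.40 × 0.007370 = 0.4009 eV.
λ = hc/ΔE = 1240 / 0.4009 = 3090 nm.

3090 nm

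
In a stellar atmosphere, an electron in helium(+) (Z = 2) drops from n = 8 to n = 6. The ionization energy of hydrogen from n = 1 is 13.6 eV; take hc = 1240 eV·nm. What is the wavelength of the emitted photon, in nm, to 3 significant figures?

For Z = 2 the level energies scale as Z², so the effective Rydberg energy is 13.6 × 4 = 54.40 eV.
ΔE = 54.40 × (1/6² − 1/8²) = 54.40 × 0.01215 = 0.6611 eV.
λ = hc/ΔE = 1240 / 0.6611 = 1880 nm.

1880 nm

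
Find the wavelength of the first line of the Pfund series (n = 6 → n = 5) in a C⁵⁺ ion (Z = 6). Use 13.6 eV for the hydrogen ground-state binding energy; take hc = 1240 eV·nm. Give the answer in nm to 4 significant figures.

207.2 nm

The Pfund series terminates on n_f = 5; the first line has n_i = 5+1 = 6.
ΔE = 489.6 × (1/5² − 1/6²) = 5.984 eV.
λ = 1240 / 5.984 = 207.2 nm.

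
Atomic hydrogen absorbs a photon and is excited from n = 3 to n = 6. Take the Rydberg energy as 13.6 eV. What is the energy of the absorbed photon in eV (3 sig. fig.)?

E_6 = −13.60/36 = −0.3778 eV and E_3 = −13.60/9 = −1.511 eV.
The photon energy is |E_6 − E_3| = 1.13 eV.

1.13 eV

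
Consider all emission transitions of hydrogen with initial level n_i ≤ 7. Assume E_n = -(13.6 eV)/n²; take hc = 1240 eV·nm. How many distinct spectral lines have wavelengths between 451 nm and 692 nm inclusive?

2

Enumerate all n_i → n_f pairs with 1 ≤ n_f < n_i ≤ 7 and compute λ = 1240 / [13.6·1·(1/n_f² − 1/n_i²)].
Lines falling in [451, 692] nm: 4→2 (486.3 nm), 3→2 (656.5 nm).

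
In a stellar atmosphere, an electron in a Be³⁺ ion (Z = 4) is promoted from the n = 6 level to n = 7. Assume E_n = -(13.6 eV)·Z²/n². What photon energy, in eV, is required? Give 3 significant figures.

1.60 eV

The Bohr energies scale as Z², so for Z = 4: E_n = −217.6/n² eV.
E_7 = −217.6/49 = −4.441 eV and E_6 = −217.6/36 = −6.044 eV.
The photon energy is |E_7 − E_6| = 1.60 eV.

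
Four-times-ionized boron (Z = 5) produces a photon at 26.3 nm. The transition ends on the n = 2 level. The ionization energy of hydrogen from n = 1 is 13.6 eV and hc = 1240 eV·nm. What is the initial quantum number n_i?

The photon energy is ΔE = hc/λ = 1240 / 26.3 = 47.15 eV.
With Z = 5, ΔE = 340.0 × (1/n_f² − 1/n_i²), so 1/n_f² − 1/n_i² = 0.1387.
With n_f = 2: 1/n_i² = 1/4 − 0.1387 = 0.1113, so n_i ≈ 3.00.

n_i = 3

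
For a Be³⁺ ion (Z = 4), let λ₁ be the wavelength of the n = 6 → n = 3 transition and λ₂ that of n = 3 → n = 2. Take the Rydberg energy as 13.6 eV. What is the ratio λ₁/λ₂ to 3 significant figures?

1.67

λ ∝ 1/ΔE ∝ 1/(1/n_f² − 1/n_i²), and the Z² and hc factors cancel in the ratio.
λ₁/λ₂ = (1/2² − 1/3²)/(1/3² − 1/6²) = 0.1389/0.08333 = 1.67.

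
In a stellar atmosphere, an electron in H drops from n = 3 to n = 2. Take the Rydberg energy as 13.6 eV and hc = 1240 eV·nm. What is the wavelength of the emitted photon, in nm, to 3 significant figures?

ΔE = 13.60 × (1/2² − 1/3²) = 13.60 × 0.1389 = 1.889 eV.
λ = hc/ΔE = 1240 / 1.889 = 656 nm.
This line belongs to the Balmer series.

656 nm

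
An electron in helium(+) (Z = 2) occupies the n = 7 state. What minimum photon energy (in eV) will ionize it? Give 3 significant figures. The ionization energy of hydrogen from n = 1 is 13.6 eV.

E_n = −13.6 Z²/n² = −54.40/n² eV for Z = 2.
E_7 = −54.40/49 = −1.11 eV, so ionization (to E = 0) requires 1.11 eV.

1.11 eV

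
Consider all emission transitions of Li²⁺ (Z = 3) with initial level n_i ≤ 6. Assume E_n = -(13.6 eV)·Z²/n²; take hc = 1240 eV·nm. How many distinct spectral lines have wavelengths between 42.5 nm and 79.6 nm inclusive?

Enumerate all n_i → n_f pairs with 1 ≤ n_f < n_i ≤ 6 and compute λ = 1240 / [13.6·9·(1/n_f² − 1/n_i²)].
Lines falling in [42.5, 79.6] nm: 6→2 (45.59 nm), 5→2 (48.24 nm), 4→2 (54.03 nm), 3→2 (72.94 nm).

4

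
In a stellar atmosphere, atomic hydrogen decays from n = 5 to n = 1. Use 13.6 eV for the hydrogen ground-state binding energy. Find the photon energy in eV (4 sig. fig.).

13.06 eV

E_5 = −13.60/25 = −0.5440 eV and E_1 = −13.60/1 = −13.60 eV.
The photon energy is |E_5 − E_1| = 13.06 eV.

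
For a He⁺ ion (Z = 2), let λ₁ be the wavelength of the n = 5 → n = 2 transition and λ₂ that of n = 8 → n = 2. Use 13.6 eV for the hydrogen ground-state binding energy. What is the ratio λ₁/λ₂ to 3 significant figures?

1.12

λ ∝ 1/ΔE ∝ 1/(1/n_f² − 1/n_i²), and the Z² and hc factors cancel in the ratio.
λ₁/λ₂ = (1/2² − 1/8²)/(1/2² − 1/5²) = 0.2344/0.2100 = 1.12.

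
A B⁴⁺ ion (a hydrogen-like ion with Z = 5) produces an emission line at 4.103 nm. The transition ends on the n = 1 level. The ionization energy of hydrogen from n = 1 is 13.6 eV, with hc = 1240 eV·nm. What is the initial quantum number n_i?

The photon energy is ΔE = hc/λ = 1240 / 4.103 = 302.2 eV.
With Z = 5, ΔE = 340.0 × (1/n_f² − 1/n_i²), so 1/n_f² − 1/n_i² = 0.8889.
With n_f = 1: 1/n_i² = 1/1 − 0.8889 = 0.1111, so n_i ≈ 3.00.

n_i = 3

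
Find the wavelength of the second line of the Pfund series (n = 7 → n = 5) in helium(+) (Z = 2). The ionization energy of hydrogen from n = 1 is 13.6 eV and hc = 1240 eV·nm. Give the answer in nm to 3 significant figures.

1160 nm

The Pfund series terminates on n_f = 5; the second line has n_i = 5+2 = 7.
ΔE = 54.40 × (1/5² − 1/7²) = 1.066 eV.
λ = 1240 / 1.066 = 1160 nm.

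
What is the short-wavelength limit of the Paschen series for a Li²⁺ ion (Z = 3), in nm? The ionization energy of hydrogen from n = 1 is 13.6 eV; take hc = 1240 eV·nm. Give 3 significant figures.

The Paschen series has lower level n_f = 3; the series limit corresponds to n_i → ∞.
ΔE_max = 13.6 × 9 / 3² = 13.60 eV.
λ_min = 1240 / 13.60 = 91.2 nm.

91.2 nm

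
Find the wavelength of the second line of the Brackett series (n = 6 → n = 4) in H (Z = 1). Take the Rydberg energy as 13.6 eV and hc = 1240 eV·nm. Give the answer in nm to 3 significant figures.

The Brackett series terminates on n_f = 4; the second line has n_i = 4+2 = 6.
ΔE = 13.60 × (1/4² − 1/6²) = 0.4722 eV.
λ = 1240 / 0.4722 = 2630 nm.

2630 nm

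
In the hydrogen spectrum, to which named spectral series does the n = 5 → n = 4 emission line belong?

Brackett

The series is set by the lower level: n_f = 4 is the Brackett series.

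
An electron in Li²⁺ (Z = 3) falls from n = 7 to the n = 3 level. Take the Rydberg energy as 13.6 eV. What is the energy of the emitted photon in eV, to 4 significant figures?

11.10 eV

The Bohr energies scale as Z², so for Z = 3: E_n = −122.4/n² eV.
E_7 = −122.4/49 = −2.498 eV and E_3 = −122.4/9 = −13.60 eV.
The photon energy is |E_7 − E_3| = 11.10 eV.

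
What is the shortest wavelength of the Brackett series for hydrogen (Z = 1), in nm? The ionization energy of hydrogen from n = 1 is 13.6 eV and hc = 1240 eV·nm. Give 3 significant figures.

The Brackett series has lower level n_f = 4; the series limit corresponds to n_i → ∞.
ΔE_max = 13.6 × 1 / 4² = 0.8500 eV.
λ_min = 1240 / 0.8500 = 1460 nm.

1460 nm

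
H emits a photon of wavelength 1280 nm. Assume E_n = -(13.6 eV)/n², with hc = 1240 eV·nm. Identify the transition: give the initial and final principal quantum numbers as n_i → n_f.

The photon energy is ΔE = hc/λ = 1240 / 1280 = 0.9688 eV.
With Z = 1, ΔE = 13.60 × (1/n_f² − 1/n_i²), so 1/n_f² − 1/n_i² = 0.07123.
Trying n_f = 3 gives 1/n_i² = 0.03988, i.e. n_i ≈ 5; this pair matches.

n_i = 5, n_f = 3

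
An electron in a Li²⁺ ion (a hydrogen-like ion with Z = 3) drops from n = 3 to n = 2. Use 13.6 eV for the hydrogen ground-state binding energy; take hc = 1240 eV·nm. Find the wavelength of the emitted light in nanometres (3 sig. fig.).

For Z = 3 the level energies scale as Z², so the effective Rydberg energy is 13.6 × 9 = 122.4 eV.
ΔE = 122.4 × (1/2² − 1/3²) = 122.4 × 0.1389 = 17.00 eV.
λ = hc/ΔE = 1240 / 17.00 = 72.9 nm.

72.9 nm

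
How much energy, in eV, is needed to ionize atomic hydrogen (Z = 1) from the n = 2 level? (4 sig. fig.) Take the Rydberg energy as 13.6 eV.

3.400 eV

E_2 = −13.60/4 = −3.400 eV, so ionization (to E = 0) requires 3.400 eV.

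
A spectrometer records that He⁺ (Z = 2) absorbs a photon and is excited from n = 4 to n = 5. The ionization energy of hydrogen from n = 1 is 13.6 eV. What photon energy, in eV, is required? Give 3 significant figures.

1.22 eV

The Bohr energies scale as Z², so for Z = 2: E_n = −54.40/n² eV.
E_5 = −54.40/25 = −2.176 eV and E_4 = −54.40/16 = −3.400 eV.
The photon energy is |E_5 − E_4| = 1.22 eV.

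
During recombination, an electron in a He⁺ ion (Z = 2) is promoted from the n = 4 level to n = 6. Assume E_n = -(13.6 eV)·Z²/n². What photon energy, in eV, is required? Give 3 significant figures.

1.89 eV

The Bohr energies scale as Z², so for Z = 2: E_n = −54.40/n² eV.
E_6 = −54.40/36 = −1.511 eV and E_4 = −54.40/16 = −3.400 eV.
The photon energy is |E_6 − E_4| = 1.89 eV.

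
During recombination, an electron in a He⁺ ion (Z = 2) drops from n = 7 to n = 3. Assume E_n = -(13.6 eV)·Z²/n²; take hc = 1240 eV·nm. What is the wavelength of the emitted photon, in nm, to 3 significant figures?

For Z = 2 the level energies scale as Z², so the effective Rydberg energy is 13.6 × 4 = 54.40 eV.
ΔE = 54.40 × (1/3² − 1/7²) = 54.40 × 0.09070 = 4.934 eV.
λ = hc/ΔE = 1240 / 4.934 = 251 nm.

251 nm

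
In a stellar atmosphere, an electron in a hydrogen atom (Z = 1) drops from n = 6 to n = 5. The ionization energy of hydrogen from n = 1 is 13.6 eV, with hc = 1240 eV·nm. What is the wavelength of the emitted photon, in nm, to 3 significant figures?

7460 nm

ΔE = 13.60 × (1/5² − 1/6²) = 13.60 × 0.01222 = 0.1662 eV.
λ = hc/ΔE = 1240 / 0.1662 = 7460 nm.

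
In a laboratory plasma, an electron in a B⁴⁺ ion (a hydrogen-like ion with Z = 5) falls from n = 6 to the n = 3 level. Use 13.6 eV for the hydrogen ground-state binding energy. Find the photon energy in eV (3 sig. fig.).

28.3 eV

The Bohr energies scale as Z², so for Z = 5: E_n = −340.0/n² eV.
E_6 = −340.0/36 = −9.444 eV and E_3 = −340.0/9 = −37.78 eV.
The photon energy is |E_6 − E_3| = 28.3 eV.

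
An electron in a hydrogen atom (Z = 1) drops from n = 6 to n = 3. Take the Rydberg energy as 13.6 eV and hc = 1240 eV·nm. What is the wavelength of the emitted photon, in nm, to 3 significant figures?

1090 nm

ΔE = 13.60 × (1/3² − 1/6²) = 13.60 × 0.08333 = 1.133 eV.
λ = hc/ΔE = 1240 / 1.133 = 1090 nm.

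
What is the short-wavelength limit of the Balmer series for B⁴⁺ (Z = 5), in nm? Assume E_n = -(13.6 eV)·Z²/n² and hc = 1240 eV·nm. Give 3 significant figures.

14.6 nm

The Balmer series has lower level n_f = 2; the series limit corresponds to n_i → ∞.
ΔE_max = 13.6 × 25 / 2² = 85.00 eV.
λ_min = 1240 / 85.00 = 14.6 nm.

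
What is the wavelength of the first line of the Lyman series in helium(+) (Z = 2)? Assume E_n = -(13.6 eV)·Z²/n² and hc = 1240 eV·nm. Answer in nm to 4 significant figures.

The Lyman series terminates on n_f = 1; the first line has n_i = 1+1 = 2.
ΔE = 54.40 × (1/1² − 1/2²) = 40.80 eV.
λ = 1240 / 40.80 = 30.39 nm.

30.39 nm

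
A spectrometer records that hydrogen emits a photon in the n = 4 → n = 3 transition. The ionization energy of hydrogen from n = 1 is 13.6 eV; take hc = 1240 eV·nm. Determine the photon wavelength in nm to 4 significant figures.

ΔE = 13.60 × (1/3² − 1/4²) = 13.60 × 0.04861 = 0.6611 eV.
λ = hc/ΔE = 1240 / 0.6611 = 1876 nm.

1876 nm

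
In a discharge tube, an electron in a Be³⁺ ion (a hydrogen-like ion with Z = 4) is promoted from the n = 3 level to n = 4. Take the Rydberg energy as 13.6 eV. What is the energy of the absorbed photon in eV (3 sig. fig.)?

The Bohr energies scale as Z², so for Z = 4: E_n = −217.6/n² eV.
E_4 = −217.6/16 = −13.60 eV and E_3 = −217.6/9 = −24.18 eV.
The photon energy is |E_4 − E_3| = 10.6 eV.

10.6 eV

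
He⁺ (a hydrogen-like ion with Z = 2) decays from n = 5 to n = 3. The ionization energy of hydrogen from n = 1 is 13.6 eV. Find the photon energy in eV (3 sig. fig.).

The Bohr energies scale as Z², so for Z = 2: E_n = −54.40/n² eV.
E_5 = −54.40/25 = −2.176 eV and E_3 = −54.40/9 = −6.044 eV.
The photon energy is |E_5 − E_3| = 3.87 eV.

3.87 eV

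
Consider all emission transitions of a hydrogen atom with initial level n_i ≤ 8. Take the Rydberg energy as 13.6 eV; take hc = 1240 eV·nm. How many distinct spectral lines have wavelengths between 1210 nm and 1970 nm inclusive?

Enumerate all n_i → n_f pairs with 1 ≤ n_f < n_i ≤ 8 and compute λ = 1240 / [13.6·1·(1/n_f² − 1/n_i²)].
Lines falling in [1210, 1970] nm: 5→3 (1282 nm), 4→3 (1876 nm), 8→4 (1945 nm).

3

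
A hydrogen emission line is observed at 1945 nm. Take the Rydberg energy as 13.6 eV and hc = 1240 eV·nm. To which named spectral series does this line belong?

Brackett

ΔE = 1240/1945 = 0.6375 eV.
This matches 13.6 × (1/4² − 1/8²), so n_f = 4: the Brackett series.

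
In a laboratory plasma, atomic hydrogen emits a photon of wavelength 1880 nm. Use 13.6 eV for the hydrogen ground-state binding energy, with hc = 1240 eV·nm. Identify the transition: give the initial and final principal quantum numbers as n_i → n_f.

n_i = 4, n_f = 3

The photon energy is ΔE = hc/λ = 1240 / 1880 = 0.6596 eV.
With Z = 1, ΔE = 13.60 × (1/n_f² − 1/n_i²), so 1/n_f² − 1/n_i² = 0.04850.
Trying n_f = 3 gives 1/n_i² = 0.06261, i.e. n_i ≈ 4; this pair matches.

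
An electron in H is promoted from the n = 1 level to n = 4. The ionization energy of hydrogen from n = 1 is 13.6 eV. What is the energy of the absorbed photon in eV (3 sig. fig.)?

12.8 eV

E_4 = −13.60/16 = −0.8500 eV and E_1 = −13.60/1 = −13.60 eV.
The photon energy is |E_4 − E_1| = 12.8 eV.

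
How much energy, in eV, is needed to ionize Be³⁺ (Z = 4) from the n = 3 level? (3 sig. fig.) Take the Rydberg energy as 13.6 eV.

E_n = −13.6 Z²/n² = −217.6/n² eV for Z = 4.
E_3 = −217.6/9 = −24.2 eV, so ionization (to E = 0) requires 24.2 eV.

24.2 eV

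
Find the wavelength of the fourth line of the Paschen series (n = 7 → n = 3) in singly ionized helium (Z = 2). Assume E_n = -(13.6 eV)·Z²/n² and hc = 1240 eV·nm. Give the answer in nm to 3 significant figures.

251 nm

The Paschen series terminates on n_f = 3; the fourth line has n_i = 3+4 = 7.
ΔE = 54.40 × (1/3² − 1/7²) = 4.934 eV.
λ = 1240 / 4.934 = 251 nm.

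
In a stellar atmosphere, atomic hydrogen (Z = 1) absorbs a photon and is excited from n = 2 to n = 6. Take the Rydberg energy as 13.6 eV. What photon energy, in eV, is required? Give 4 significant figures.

3.022 eV

E_6 = −13.60/36 = −0.3778 eV and E_2 = −13.60/4 = −3.400 eV.
The photon energy is |E_6 − E_2| = 3.022 eV.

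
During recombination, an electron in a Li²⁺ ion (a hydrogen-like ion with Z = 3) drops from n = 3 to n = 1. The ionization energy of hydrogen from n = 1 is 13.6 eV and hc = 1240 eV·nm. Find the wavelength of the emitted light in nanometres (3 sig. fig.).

11.4 nm

For Z = 3 the level energies scale as Z², so the effective Rydberg energy is 13.6 × 9 = 122.4 eV.
ΔE = 122.4 × (1/1² − 1/3²) = 122.4 × 0.8889 = 108.8 eV.
λ = hc/ΔE = 1240 / 108.8 = 11.4 nm.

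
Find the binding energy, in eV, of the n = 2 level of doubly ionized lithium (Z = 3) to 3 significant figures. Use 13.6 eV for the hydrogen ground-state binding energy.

30.6 eV

E_n = −13.6 Z²/n² = −122.4/n² eV for Z = 3.
E_2 = −122.4/4 = −30.6 eV, so ionization (to E = 0) requires 30.6 eV.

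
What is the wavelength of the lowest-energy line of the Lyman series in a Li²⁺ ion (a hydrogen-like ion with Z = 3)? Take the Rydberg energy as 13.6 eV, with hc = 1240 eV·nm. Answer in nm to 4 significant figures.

The Lyman series terminates on n_f = 1; the first line has n_i = 1+1 = 2.
ΔE = 122.4 × (1/1² − 1/2²) = 91.80 eV.
λ = 1240 / 91.80 = 13.51 nm.

13.51 nm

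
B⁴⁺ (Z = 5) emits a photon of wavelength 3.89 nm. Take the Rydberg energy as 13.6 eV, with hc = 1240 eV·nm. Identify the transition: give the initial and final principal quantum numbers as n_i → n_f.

n_i = 4, n_f = 1

The photon energy is ΔE = hc/λ = 1240 / 3.89 = 318.8 eV.
With Z = 5, ΔE = 340.0 × (1/n_f² − 1/n_i²), so 1/n_f² − 1/n_i² = 0.9375.
Trying n_f = 1 gives 1/n_i² = 0.06245, i.e. n_i ≈ 4; this pair matches.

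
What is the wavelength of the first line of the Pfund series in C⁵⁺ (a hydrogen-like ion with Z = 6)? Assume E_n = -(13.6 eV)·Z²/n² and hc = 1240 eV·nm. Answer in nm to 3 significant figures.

207 nm

The Pfund series terminates on n_f = 5; the first line has n_i = 5+1 = 6.
ΔE = 489.6 × (1/5² − 1/6²) = 5.984 eV.
λ = 1240 / 5.984 = 207 nm.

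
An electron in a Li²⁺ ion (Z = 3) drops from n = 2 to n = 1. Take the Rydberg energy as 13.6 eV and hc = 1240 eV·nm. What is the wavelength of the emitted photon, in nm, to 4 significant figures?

For Z = 3 the level energies scale as Z², so the effective Rydberg energy is 13.6 × 9 = 122.4 eV.
ΔE = 122.4 × (1/1² − 1/2²) = 122.4 × 0.7500 = 91.80 eV.
λ = hc/ΔE = 1240 / 91.80 = 13.51 nm.

13.51 nm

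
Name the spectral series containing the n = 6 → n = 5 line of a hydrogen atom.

The series is set by the lower level: n_f = 5 is the Pfund series.

Pfund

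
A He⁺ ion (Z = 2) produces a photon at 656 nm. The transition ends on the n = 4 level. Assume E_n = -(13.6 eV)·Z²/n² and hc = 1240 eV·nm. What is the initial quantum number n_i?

The photon energy is ΔE = hc/λ = 1240 / 656 = 1.890 eV.
With Z = 2, ΔE = 54.40 × (1/n_f² − 1/n_i²), so 1/n_f² − 1/n_i² = 0.03475.
With n_f = 4: 1/n_i² = 1/16 − 0.03475 = 0.02775, so n_i ≈ 6.00.

n_i = 6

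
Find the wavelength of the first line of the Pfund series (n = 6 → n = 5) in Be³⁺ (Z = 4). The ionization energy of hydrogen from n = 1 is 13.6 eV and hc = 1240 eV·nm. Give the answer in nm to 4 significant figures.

466.2 nm

The Pfund series terminates on n_f = 5; the first line has n_i = 5+1 = 6.
ΔE = 217.6 × (1/5² − 1/6²) = 2.660 eV.
λ = 1240 / 2.660 = 466.2 nm.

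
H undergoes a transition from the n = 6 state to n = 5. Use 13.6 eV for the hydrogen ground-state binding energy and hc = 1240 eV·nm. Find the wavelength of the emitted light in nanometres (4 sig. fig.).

ΔE = 13.60 × (1/5² − 1/6²) = 13.60 × 0.01222 = 0.1662 eV.
λ = hc/ΔE = 1240 / 0.1662 = 7460 nm.
This line belongs to the Pfund series.

7460 nm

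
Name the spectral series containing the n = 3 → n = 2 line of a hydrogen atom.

Balmer

The series is set by the lower level: n_f = 2 is the Balmer series.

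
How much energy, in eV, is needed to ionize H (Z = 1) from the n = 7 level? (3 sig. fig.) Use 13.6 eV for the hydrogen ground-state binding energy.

0.278 eV

E_7 = −13.60/49 = −0.278 eV, so ionization (to E = 0) requires 0.278 eV.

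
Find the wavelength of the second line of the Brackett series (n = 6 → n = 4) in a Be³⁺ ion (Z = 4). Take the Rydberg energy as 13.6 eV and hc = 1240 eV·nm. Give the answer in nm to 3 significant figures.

The Brackett series terminates on n_f = 4; the second line has n_i = 4+2 = 6.
ΔE = 217.6 × (1/4² − 1/6²) = 7.556 eV.
λ = 1240 / 7.556 = 164 nm.

164 nm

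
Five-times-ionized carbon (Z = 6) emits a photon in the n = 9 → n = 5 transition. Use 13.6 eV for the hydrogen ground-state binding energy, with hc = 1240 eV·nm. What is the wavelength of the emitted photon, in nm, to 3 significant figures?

91.6 nm

For Z = 6 the level energies scale as Z², so the effective Rydberg energy is 13.6 × 36 = 489.6 eV.
ΔE = 489.6 × (1/5² − 1/9²) = 489.6 × 0.02765 = 13.54 eV.
λ = hc/ΔE = 1240 / 13.54 = 91.6 nm.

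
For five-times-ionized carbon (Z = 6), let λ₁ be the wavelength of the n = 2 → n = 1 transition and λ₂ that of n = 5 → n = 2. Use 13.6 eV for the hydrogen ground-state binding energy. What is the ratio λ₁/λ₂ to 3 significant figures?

λ ∝ 1/ΔE ∝ 1/(1/n_f² − 1/n_i²), and the Z² and hc factors cancel in the ratio.
λ₁/λ₂ = (1/2² − 1/5²)/(1/1² − 1/2²) = 0.2100/0.7500 = 0.280.

0.280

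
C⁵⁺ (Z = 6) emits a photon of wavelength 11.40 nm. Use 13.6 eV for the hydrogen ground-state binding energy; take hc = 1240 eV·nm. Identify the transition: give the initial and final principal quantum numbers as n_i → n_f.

n_i = 6, n_f = 2

The photon energy is ΔE = hc/λ = 1240 / 11.40 = 108.8 eV.
With Z = 6, ΔE = 489.6 × (1/n_f² − 1/n_i²), so 1/n_f² − 1/n_i² = 0.2222.
Trying n_f = 2 gives 1/n_i² = 0.02784, i.e. n_i ≈ 6; this pair matches.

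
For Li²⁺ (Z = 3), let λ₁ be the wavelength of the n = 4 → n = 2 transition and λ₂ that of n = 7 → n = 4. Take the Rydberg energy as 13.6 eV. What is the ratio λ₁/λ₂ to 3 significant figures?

0.224

λ ∝ 1/ΔE ∝ 1/(1/n_f² − 1/n_i²), and the Z² and hc factors cancel in the ratio.
λ₁/λ₂ = (1/4² − 1/7²)/(1/2² − 1/4²) = 0.04209/0.1875 = 0.224.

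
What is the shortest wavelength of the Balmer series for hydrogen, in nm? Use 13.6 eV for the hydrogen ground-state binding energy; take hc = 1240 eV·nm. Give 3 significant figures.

The Balmer series has lower level n_f = 2; the series limit corresponds to n_i → ∞.
ΔE_max = 13.6 × 1 / 2² = 3.400 eV.
λ_min = 1240 / 3.400 = 365 nm.

365 nm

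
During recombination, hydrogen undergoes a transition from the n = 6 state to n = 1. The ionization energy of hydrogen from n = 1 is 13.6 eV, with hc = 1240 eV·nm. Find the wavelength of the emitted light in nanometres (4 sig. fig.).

93.78 nm

ΔE = 13.60 × (1/1² − 1/6²) = 13.60 × 0.9722 = 13.22 eV.
λ = hc/ΔE = 1240 / 13.22 = 93.78 nm.
This line belongs to the Lyman series.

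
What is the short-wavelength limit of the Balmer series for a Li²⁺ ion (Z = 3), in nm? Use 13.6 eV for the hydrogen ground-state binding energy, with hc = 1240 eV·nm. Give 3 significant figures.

The Balmer series has lower level n_f = 2; the series limit corresponds to n_i → ∞.
ΔE_max = 13.6 × 9 / 2² = 30.60 eV.
λ_min = 1240 / 30.60 = 40.5 nm.

40.5 nm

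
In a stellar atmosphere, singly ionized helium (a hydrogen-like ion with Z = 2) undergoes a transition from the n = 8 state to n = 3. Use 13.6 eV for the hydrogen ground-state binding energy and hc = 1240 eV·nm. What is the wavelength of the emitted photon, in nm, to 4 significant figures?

238.7 nm

For Z = 2 the level energies scale as Z², so the effective Rydberg energy is 13.6 × 4 = 54.40 eV.
ΔE = 54.40 × (1/3² − 1/8²) = 54.40 × 0.09549 = 5.194 eV.
λ = hc/ΔE = 1240 / 5.194 = 238.7 nm.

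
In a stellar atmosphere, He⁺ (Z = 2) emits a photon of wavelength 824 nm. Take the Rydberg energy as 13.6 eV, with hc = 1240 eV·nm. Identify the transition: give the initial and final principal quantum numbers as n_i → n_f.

n_i = 9, n_f = 5

The photon energy is ΔE = hc/λ = 1240 / 824 = 1.505 eV.
With Z = 2, ΔE = 54.40 × (1/n_f² − 1/n_i²), so 1/n_f² − 1/n_i² = 0.02766.
Trying n_f = 5 gives 1/n_i² = 0.01234, i.e. n_i ≈ 9; this pair matches.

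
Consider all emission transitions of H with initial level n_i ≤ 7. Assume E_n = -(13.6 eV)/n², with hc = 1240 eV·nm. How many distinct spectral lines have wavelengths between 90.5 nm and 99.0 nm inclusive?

4

Enumerate all n_i → n_f pairs with 1 ≤ n_f < n_i ≤ 7 and compute λ = 1240 / [13.6·1·(1/n_f² − 1/n_i²)].
Lines falling in [90.5, 99.0] nm: 7→1 (93.08 nm), 6→1 (93.78 nm), 5→1 (94.98 nm), 4→1 (97.25 nm).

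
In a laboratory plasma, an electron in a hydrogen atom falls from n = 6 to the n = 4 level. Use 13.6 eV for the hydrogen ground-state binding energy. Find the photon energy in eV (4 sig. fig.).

E_6 = −13.60/36 = −0.3778 eV and E_4 = −13.60/16 = −0.8500 eV.
The photon energy is |E_6 − E_4| = 0.4722 eV.

0.4722 eV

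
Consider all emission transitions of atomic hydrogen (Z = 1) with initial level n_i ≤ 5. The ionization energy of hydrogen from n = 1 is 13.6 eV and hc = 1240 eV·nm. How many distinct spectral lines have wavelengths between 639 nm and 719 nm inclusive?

Enumerate all n_i → n_f pairs with 1 ≤ n_f < n_i ≤ 5 and compute λ = 1240 / [13.6·1·(1/n_f² − 1/n_i²)].
Lines falling in [639, 719] nm: 3→2 (656.5 nm).

1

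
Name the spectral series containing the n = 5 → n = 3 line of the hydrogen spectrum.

The series is set by the lower level: n_f = 3 is the Paschen series.

Paschen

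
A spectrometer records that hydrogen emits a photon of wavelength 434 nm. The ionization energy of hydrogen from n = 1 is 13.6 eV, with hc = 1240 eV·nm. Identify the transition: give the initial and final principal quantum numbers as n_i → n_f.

n_i = 5, n_f = 2

The photon energy is ΔE = hc/λ = 1240 / 434 = 2.857 eV.
With Z = 1, ΔE = 13.60 × (1/n_f² − 1/n_i²), so 1/n_f² − 1/n_i² = 0.2101.
Trying n_f = 2 gives 1/n_i² = 0.03992, i.e. n_i ≈ 5; this pair matches.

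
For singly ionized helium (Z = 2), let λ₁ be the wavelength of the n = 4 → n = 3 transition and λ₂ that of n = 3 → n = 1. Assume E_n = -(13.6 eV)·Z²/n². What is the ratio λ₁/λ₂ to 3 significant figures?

λ ∝ 1/ΔE ∝ 1/(1/n_f² − 1/n_i²), and the Z² and hc factors cancel in the ratio.
λ₁/λ₂ = (1/1² − 1/3²)/(1/3² − 1/4²) = 0.8889/0.04861 = 18.3.

18.3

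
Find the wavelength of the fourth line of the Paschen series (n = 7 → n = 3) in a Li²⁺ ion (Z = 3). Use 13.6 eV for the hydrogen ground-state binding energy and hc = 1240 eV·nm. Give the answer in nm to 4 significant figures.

The Paschen series terminates on n_f = 3; the fourth line has n_i = 3+4 = 7.
ΔE = 122.4 × (1/3² − 1/7²) = 11.10 eV.
λ = 1240 / 11.10 = 111.7 nm.

111.7 nm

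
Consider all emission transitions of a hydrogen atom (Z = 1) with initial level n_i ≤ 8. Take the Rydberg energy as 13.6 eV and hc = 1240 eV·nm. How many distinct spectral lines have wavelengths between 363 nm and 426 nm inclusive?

3

Enumerate all n_i → n_f pairs with 1 ≤ n_f < n_i ≤ 8 and compute λ = 1240 / [13.6·1·(1/n_f² − 1/n_i²)].
Lines falling in [363, 426] nm: 8→2 (389.0 nm), 7→2 (397.1 nm), 6→2 (410.3 nm).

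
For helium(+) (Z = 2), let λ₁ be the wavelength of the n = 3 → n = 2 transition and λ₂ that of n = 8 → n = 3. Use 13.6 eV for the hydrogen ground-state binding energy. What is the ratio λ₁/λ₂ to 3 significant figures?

λ ∝ 1/ΔE ∝ 1/(1/n_f² − 1/n_i²), and the Z² and hc factors cancel in the ratio.
λ₁/λ₂ = (1/3² − 1/8²)/(1/2² − 1/3²) = 0.09549/0.1389 = 0.688.

0.688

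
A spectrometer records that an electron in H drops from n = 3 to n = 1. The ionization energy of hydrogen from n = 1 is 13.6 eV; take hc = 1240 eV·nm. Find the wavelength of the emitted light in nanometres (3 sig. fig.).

103 nm

ΔE = 13.60 × (1/1² − 1/3²) = 13.60 × 0.8889 = 12.09 eV.
λ = hc/ΔE = 1240 / 12.09 = 103 nm.
This line belongs to the Lyman series.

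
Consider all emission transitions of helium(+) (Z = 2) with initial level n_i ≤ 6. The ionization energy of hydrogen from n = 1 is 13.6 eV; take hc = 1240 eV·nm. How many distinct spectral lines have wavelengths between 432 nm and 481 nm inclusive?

1

Enumerate all n_i → n_f pairs with 1 ≤ n_f < n_i ≤ 6 and compute λ = 1240 / [13.6·4·(1/n_f² − 1/n_i²)].
Lines falling in [432, 481] nm: 4→3 (468.9 nm).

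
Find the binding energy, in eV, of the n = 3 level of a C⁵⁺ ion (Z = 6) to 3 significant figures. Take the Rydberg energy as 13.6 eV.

E_n = −13.6 Z²/n² = −489.6/n² eV for Z = 6.
E_3 = −489.6/9 = −54.4 eV, so ionization (to E = 0) requires 54.4 eV.

54.4 eV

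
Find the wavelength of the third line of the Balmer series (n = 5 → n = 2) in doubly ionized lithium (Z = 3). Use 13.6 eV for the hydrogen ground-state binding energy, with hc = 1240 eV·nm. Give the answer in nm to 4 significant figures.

The Balmer series terminates on n_f = 2; the third line has n_i = 2+3 = 5.
ΔE = 122.4 × (1/2² − 1/5²) = 25.70 eV.
λ = 1240 / 25.70 = 48.24 nm.

48.24 nm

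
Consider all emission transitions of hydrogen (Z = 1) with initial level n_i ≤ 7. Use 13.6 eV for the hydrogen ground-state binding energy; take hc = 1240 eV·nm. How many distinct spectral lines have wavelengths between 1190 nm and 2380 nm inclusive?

Enumerate all n_i → n_f pairs with 1 ≤ n_f < n_i ≤ 7 and compute λ = 1240 / [13.6·1·(1/n_f² − 1/n_i²)].
Lines falling in [1190, 2380] nm: 5→3 (1282 nm), 4→3 (1876 nm), 7→4 (2166 nm).

3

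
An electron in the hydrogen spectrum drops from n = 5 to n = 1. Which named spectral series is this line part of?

The series is set by the lower level: n_f = 1 is the Lyman series.

Lyman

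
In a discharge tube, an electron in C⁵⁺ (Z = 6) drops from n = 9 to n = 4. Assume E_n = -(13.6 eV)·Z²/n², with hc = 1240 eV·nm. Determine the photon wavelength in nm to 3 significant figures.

50.5 nm

For Z = 6 the level energies scale as Z², so the effective Rydberg energy is 13.6 × 36 = 489.6 eV.
ΔE = 489.6 × (1/4² − 1/9²) = 489.6 × 0.05015 = 24.56 eV.
λ = hc/ΔE = 1240 / 24.56 = 50.5 nm.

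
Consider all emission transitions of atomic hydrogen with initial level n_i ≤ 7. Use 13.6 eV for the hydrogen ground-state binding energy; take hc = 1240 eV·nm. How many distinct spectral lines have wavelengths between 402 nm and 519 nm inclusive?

3

Enumerate all n_i → n_f pairs with 1 ≤ n_f < n_i ≤ 7 and compute λ = 1240 / [13.6·1·(1/n_f² − 1/n_i²)].
Lines falling in [402, 519] nm: 6→2 (410.3 nm), 5→2 (434.2 nm), 4→2 (486.3 nm).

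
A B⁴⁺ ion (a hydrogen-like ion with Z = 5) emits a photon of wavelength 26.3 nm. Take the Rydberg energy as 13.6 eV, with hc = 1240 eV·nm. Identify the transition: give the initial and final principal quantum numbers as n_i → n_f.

The photon energy is ΔE = hc/λ = 1240 / 26.3 = 47.15 eV.
With Z = 5, ΔE = 340.0 × (1/n_f² − 1/n_i²), so 1/n_f² − 1/n_i² = 0.1387.
Trying n_f = 2 gives 1/n_i² = 0.1113, i.e. n_i ≈ 3; this pair matches.

n_i = 3, n_f = 2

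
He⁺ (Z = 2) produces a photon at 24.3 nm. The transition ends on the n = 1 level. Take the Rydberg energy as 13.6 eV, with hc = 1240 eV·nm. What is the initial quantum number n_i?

The photon energy is ΔE = hc/λ = 1240 / 24.3 = 51.03 eV.
With Z = 2, ΔE = 54.40 × (1/n_f² − 1/n_i²), so 1/n_f² − 1/n_i² = 0.9380.
With n_f = 1: 1/n_i² = 1/1 − 0.9380 = 0.06197, so n_i ≈ 4.02.

n_i = 4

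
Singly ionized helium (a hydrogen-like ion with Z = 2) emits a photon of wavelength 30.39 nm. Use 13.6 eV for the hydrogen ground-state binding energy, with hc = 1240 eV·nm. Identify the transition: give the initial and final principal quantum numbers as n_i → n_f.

n_i = 2, n_f = 1

The photon energy is ΔE = hc/λ = 1240 / 30.39 = 40.80 eV.
With Z = 2, ΔE = 54.40 × (1/n_f² − 1/n_i²), so 1/n_f² − 1/n_i² = 0.7501.
Trying n_f = 1 gives 1/n_i² = 0.2499, i.e. n_i ≈ 2; this pair matches.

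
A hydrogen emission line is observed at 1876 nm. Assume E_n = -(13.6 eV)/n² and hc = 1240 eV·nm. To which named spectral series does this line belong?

Paschen

ΔE = 1240/1876 = 0.6610 eV.
This matches 13.6 × (1/3² − 1/4²), so n_f = 3: the Paschen series.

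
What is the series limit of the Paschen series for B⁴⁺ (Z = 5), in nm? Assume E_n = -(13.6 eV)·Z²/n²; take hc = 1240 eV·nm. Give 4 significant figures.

32.82 nm

The Paschen series has lower level n_f = 3; the series limit corresponds to n_i → ∞.
ΔE_max = 13.6 × 25 / 3² = 37.78 eV.
λ_min = 1240 / 37.78 = 32.82 nm.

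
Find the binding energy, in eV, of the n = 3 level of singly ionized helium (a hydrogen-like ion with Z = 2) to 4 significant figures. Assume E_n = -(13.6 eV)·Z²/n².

E_n = −13.6 Z²/n² = −54.40/n² eV for Z = 2.
E_3 = −54.40/9 = −6.044 eV, so ionization (to E = 0) requires 6.044 eV.

6.044 eV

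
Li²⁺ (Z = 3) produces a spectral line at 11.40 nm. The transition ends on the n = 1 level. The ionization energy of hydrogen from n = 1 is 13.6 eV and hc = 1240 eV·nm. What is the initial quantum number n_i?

n_i = 3

The photon energy is ΔE = hc/λ = 1240 / 11.40 = 108.8 eV.
With Z = 3, ΔE = 122.4 × (1/n_f² − 1/n_i²), so 1/n_f² − 1/n_i² = 0.8887.
With n_f = 1: 1/n_i² = 1/1 − 0.8887 = 0.1113, so n_i ≈ 3.00.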